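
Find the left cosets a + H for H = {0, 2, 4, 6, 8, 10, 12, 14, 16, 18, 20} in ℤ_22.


H = {0, 2, 4, 6, 8, 10, 12, 14, 16, 18, 20}, |H| = 11
Number of cosets = |G|/|H| = 22/11 = 2
0 + H = {0, 2, 4, 6, 8, 10, 12, 14, 16, 18, 20}
1 + H = {1, 3, 5, 7, 9, 11, 13, 15, 17, 19, 21}

Cosets: 0+H={0,2,4,6,8,10,12,14,16,18,20}; 1+H={1,3,5,7,9,11,13,15,17,19,21}


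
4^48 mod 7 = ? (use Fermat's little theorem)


Fermat's little theorem: if p is prime and gcd(a,p)=1, then a^(p-1) ≡ 1 (mod p)
p = 7 is prime, gcd(4,7) = 1
Reduce exponent: 48 mod 6 = 0
So 4^48 ≡ 4^0 (mod 7)
4^0 = 1

4^48 ≡ 1 (mod 7)


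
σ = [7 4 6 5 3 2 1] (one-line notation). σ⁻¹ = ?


To find σ⁻¹, swap domain and range:
σ(1) = 7 → σ⁻¹(7) = 1
σ(2) = 4 → σ⁻¹(4) = 2
σ(3) = 6 → σ⁻¹(6) = 3
σ(4) = 5 → σ⁻¹(5) = 4
σ(5) = 3 → σ⁻¹(3) = 5
σ(6) = 2 → σ⁻¹(2) = 6
σ(7) = 1 → σ⁻¹(1) = 7

σ⁻¹ = [7 6 5 2 4 3 1]


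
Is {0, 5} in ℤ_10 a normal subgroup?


H = {0, 5} in ℤ_10
ℤ_10 is abelian; every subgroup of an abelian group is normal

Yes, normal subgroup


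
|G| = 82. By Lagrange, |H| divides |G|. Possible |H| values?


Lagrange's theorem: |H| divides |G|
|G| = 82
Divisors of 82: 1, 2, 41, 82

Possible subgroup orders: {1, 2, 41, 82}


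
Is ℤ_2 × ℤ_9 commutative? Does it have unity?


Direct product ring; commutative with unity (1,1); but (1,0)·(0,1) = (0,0) gives zero divisors, so not an integral domain
Commutative: Yes
Integral domain: No
Has unity: Yes

ℤ_2 × ℤ_9: Commutative=Yes, Unity=Yes


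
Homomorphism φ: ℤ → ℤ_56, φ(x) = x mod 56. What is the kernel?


Kernel = preimage of identity
ker(φ) = {x ∈ ℤ : x ≡ 0 (mod 56)} = 56ℤ = {0, ±56, ±112, ...}

ker(φ) = 56ℤ


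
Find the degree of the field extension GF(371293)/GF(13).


GF(371293) = GF(13^5), so the extension degree is 5

[GF(371293)/GF(13)] = 5


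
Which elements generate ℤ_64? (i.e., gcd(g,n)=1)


g generates ℤ_n iff gcd(g,n) = 1
Prime factors of 64: 2
Generators are g ∈ {1,...,63} not divisible by any of these primes.
Generators: {1, 3, 5, 7, 9, 11, 13, 15, 17, 19, 21, 23, 25, 27, 29, 31, 33, 35, 37, 39, 41, 43, 45, 47, 49, 51, 53, 55, 57, 59, 61, 63}
Number of generators = φ(64) = 32

Generators of ℤ_64 = {1, 3, 5, 7, 9, 11, 13, 15, 17, 19, 21, 23, 25, 27, 29, 31, 33, 35, 37, 39, 41, 43, 45, 47, 49, 51, 53, 55, 57, 59, 61, 63}


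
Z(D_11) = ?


Z(G) = {g ∈ G | gx = xg for all x ∈ G}
For odd n, Z(D_n) = {e}: no nontrivial rotation commutes with all reflections

Z(D_11) = {e}


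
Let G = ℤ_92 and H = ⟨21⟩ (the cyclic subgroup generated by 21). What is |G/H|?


|⟨21⟩| = n / gcd(21, 92) = 92 / 1 = 92
H is normal (ℤ_92 is abelian).
|G/H| = |G| / |H| = 92 / 92 = 1

|G/H| = 1


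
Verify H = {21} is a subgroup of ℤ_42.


Subgroup test for H = {21} in (ℤ_42, +):
(1) 0 ∈ H? No
(2) Closure: for all a,b ∈ H, (a+b) mod 42 ∈ H? No  [counterexample: 21 + 21 = 0 ∉ H]
(3) Inverses: for all a ∈ H, -a mod 42 ∈ H? Yes

No, H is not a subgroup of ℤ_42


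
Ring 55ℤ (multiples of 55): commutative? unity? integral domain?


55ℤ is a commutative ring under +,× but has no multiplicative identity (1 ∉ 55ℤ); it has no zero divisors, but without unity it is not an integral domain
Commutative: Yes
Integral domain: No
Has unity: No

55ℤ (multiples of 55): Commutative=Yes, Unity=No


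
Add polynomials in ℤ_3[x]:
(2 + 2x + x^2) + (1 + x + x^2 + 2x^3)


Add coefficients mod 3:
x^0: 2 + 1 = 0 (mod 3)
x^1: 2 + 1 = 0 (mod 3)
x^2: 1 + 1 = 2 (mod 3)
x^3: 0 + 2 = 2 (mod 3)
Result: 2x^2 + 2x^3

f + g = 2x^2 + 2x^3


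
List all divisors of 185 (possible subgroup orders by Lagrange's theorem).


Lagrange's theorem: |H| divides |G|
|G| = 185
Divisors of 185: 1, 5, 37, 185

Possible subgroup orders: {1, 5, 37, 185}


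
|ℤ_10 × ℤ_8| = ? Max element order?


|ℤ_10 × ℤ_8| = 10 × 8 = 80
Max element order = lcm(10,8) = 40
Cyclic? No (gcd=2)

|ℤ_10×ℤ_8| = 80, max element order = 40


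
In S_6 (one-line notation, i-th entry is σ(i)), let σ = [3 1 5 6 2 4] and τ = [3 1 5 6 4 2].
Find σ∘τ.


σ∘τ: apply τ first, then σ
1 →τ 3 →σ 5
2 →τ 1 →σ 3
3 →τ 5 →σ 2
4 →τ 6 →σ 4
5 →τ 4 →σ 6
6 →τ 2 →σ 1

σ∘τ = [5 3 2 4 6 1]


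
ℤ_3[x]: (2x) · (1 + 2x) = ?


Expand and collect like terms; reduce coefficients mod 3:
x^0: 0·1 = 0 ≡ 0 (mod 3)
x^1: 0·2 + 2·1 = 2 ≡ 2 (mod 3)
x^2: 2·2 = 4 ≡ 1 (mod 3)
Result: 2x + x^2

f · g = 2x + x^2


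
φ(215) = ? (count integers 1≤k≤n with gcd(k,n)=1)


Factor n: 215 = 5 × 43
φ(n) = n · ∏(1 - 1/p) over distinct primes p | n
φ(215) = 215 · (1 - 1/5) · (1 - 1/43) = 168

φ(215) = 168


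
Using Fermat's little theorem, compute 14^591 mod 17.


Fermat's little theorem: if p is prime and gcd(a,p)=1, then a^(p-1) ≡ 1 (mod p)
p = 17 is prime, gcd(14,17) = 1
Reduce exponent: 591 mod 16 = 15
So 14^591 ≡ 14^15 (mod 17)
14^15 mod 17 = 11

14^591 ≡ 11 (mod 17)


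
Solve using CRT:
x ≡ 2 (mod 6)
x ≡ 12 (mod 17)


m₁ = 6, m₂ = 17, gcd = 1, so CRT applies. M = m₁·m₂ = 102
Let M₁ = M/m₁ = 17, M₂ = M/m₂ = 6
Find y₁ ≡ M₁⁻¹ (mod m₁): 17⁻¹ ≡ 5 (mod 6)
Find y₂ ≡ M₂⁻¹ (mod m₂): 6⁻¹ ≡ 3 (mod 17)
x = a₁·M₁·y₁ + a₂·M₂·y₂ = 2·17·5 + 12·6·3 = 386
Reduce mod 102: x ≡ 80
Check: 80 mod 6 = 2 ✓, 80 mod 17 = 12 ✓

x ≡ 80 (mod 102)


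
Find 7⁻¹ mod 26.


Use the extended Euclidean algorithm to write 1 = 7·s + 26·t; then s mod 26 is the inverse.
Euclidean algorithm:
  7 = 0·26 + 7
  26 = 3·7 + 5
  7 = 1·5 + 2
  5 = 2·2 + 1
  2 = 2·1 + 0
gcd(7,26) = 1
Back-substitution gives: 7·(-11) + 26·(3) = 1
So 7⁻¹ ≡ -11 ≡ 15 (mod 26)
Check: 7 × 15 = 105 ≡ 1 (mod 26) ✓

7⁻¹ ≡ 15 (mod 26)


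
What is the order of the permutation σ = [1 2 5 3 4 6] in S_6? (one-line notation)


Cycle decomposition: (3 5 4)
Cycle lengths: 3
Order = lcm(3) = 3

ord(σ) = 3


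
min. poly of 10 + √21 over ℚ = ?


Let α = 10 + √21. Then α - 10 = √21, so (α - 10)² = 21, giving α² - 20α + 79 = 0. Degree 2 and α ∉ ℚ, so this is the minimal polynomial.

Minimal polynomial: x² - 20x + 79


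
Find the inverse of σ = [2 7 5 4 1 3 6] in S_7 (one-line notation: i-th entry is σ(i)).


To find σ⁻¹, swap domain and range:
σ(1) = 2 → σ⁻¹(2) = 1
σ(2) = 7 → σ⁻¹(7) = 2
σ(3) = 5 → σ⁻¹(5) = 3
σ(4) = 4 → σ⁻¹(4) = 4
σ(5) = 1 → σ⁻¹(1) = 5
σ(6) = 3 → σ⁻¹(3) = 6
σ(7) = 6 → σ⁻¹(6) = 7

σ⁻¹ = [5 1 6 4 3 7 2]


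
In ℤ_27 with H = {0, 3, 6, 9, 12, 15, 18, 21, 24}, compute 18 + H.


18 + H = {18 + h (mod 27) : h ∈ H}
18+0=18, 18+3=21, 18+6=24, 18+9=0, 18+12=3, 18+15=6, 18+18=9, 18+21=12, 18+24=15
18 + H = {0, 3, 6, 9, 12, 15, 18, 21, 24} = 0 + H

18 + H = {0, 3, 6, 9, 12, 15, 18, 21, 24}


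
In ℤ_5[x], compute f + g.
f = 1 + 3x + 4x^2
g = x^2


Add coefficients mod 5:
x^0: 1 + 0 = 1 (mod 5)
x^1: 3 + 0 = 3 (mod 5)
x^2: 4 + 1 = 0 (mod 5)
Result: 1 + 3x

f + g = 1 + 3x


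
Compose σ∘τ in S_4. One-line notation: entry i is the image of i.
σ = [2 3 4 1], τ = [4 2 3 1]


σ∘τ: apply τ first, then σ
1 →τ 4 →σ 1
2 →τ 2 →σ 3
3 →τ 3 →σ 4
4 →τ 1 →σ 2

σ∘τ = [1 3 4 2]


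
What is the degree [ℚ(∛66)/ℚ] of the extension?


∛66 has minimal polynomial x³ - 66 (irreducible over ℚ since 66 is not a perfect cube)

[ℚ(∛66)/ℚ] = 3


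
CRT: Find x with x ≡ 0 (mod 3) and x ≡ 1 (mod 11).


m₁ = 3, m₂ = 11, gcd = 1, so CRT applies. M = m₁·m₂ = 33
Let M₁ = M/m₁ = 11, M₂ = M/m₂ = 3
Find y₁ ≡ M₁⁻¹ (mod m₁): 11⁻¹ ≡ 2 (mod 3)
Find y₂ ≡ M₂⁻¹ (mod m₂): 3⁻¹ ≡ 4 (mod 11)
x = a₁·M₁·y₁ + a₂·M₂·y₂ = 0·11·2 + 1·3·4 = 12
Reduce mod 33: x ≡ 12
Check: 12 mod 3 = 0 ✓, 12 mod 11 = 1 ✓

x ≡ 12 (mod 33)


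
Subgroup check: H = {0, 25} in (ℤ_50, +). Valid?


Subgroup test for H = {0, 25} in (ℤ_50, +):
(1) 0 ∈ H? Yes
(2) Closure: for all a,b ∈ H, (a+b) mod 50 ∈ H? Yes
(3) Inverses: for all a ∈ H, -a mod 50 ∈ H? Yes

Yes, H is a subgroup of ℤ_50


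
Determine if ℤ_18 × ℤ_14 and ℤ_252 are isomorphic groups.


Comparing ℤ_18 × ℤ_14 and ℤ_252:
gcd(18,14) = 2 ≠ 1. Max element order in ℤ_18×ℤ_14 is lcm(18,14) = 126 < 252, so it has no element of order 252

No, ℤ_18 × ℤ_14 ≇ ℤ_252


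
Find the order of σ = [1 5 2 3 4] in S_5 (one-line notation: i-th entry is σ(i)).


Cycle decomposition: (2 5 4 3)
Cycle lengths: 4
Order = lcm(4) = 4

ord(σ) = 4


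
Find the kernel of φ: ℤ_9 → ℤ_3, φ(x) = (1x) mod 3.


Kernel = preimage of identity
ker(φ) = {x ∈ ℤ_9 : 1x ≡ 0 (mod 3)}. Since 3 | 9, φ is well-defined. The kernel is the cyclic subgroup ⟨3⟩ of ℤ_9 (order 3), i.e. {0, 3, 6}

ker(φ) = {0, 3, 6}


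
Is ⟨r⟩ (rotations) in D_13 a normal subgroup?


H = ⟨r⟩ (rotations) in D_13
The rotation subgroup ⟨r⟩ has index 2 in D_13, so it is normal

Yes, normal subgroup


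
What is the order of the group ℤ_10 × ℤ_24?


|A × B| = |A| · |B|
|ℤ_10 × ℤ_24| = 10 × 24 = 240

|ℤ_10 × ℤ_24| = 240


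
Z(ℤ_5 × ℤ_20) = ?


Z(G) = {g ∈ G | gx = xg for all x ∈ G}
Direct product of abelian groups is abelian, so Z(G) = G

Z(ℤ_5 × ℤ_20) = ℤ_5 × ℤ_20


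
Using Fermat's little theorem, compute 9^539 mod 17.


Fermat's little theorem: if p is prime and gcd(a,p)=1, then a^(p-1) ≡ 1 (mod p)
p = 17 is prime, gcd(9,17) = 1
Reduce exponent: 539 mod 16 = 11
So 9^539 ≡ 9^11 (mod 17)
9^11 mod 17 = 15

9^539 ≡ 15 (mod 17)


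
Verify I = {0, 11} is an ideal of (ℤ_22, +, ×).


Check ideal conditions for I = {0, 11} in ℤ_22:
(1) I is an additive subgroup? Yes
(2) For r ∈ ℤ_22 and a ∈ I: r·a ∈ I? Yes

Yes, I is an ideal of ℤ_22


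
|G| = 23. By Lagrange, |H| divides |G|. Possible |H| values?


Lagrange's theorem: |H| divides |G|
|G| = 23
Divisors of 23: 1, 23

Possible subgroup orders: {1, 23}


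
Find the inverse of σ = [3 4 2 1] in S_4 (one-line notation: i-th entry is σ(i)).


To find σ⁻¹, swap domain and range:
σ(1) = 3 → σ⁻¹(3) = 1
σ(2) = 4 → σ⁻¹(4) = 2
σ(3) = 2 → σ⁻¹(2) = 3
σ(4) = 1 → σ⁻¹(1) = 4

σ⁻¹ = [4 3 1 2]


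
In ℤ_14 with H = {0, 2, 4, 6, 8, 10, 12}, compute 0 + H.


0 + H = {0 + h (mod 14) : h ∈ H}
0+0=0, 0+2=2, 0+4=4, 0+6=6, 0+8=8, 0+10=10, 0+12=12

0 + H = {0, 2, 4, 6, 8, 10, 12}


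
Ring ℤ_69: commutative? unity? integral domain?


ℤ_69 is a commutative ring with unity 1; 69 = 3×23 is composite, so 3·23 ≡ 0 gives zero divisors (not an integral domain)
Commutative: Yes
Integral domain: No
Has unity: Yes

ℤ_69: Commutative=Yes, Unity=Yes


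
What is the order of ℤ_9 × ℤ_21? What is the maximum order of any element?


|ℤ_9 × ℤ_21| = 9 × 21 = 189
Max element order = lcm(9,21) = 63
Cyclic? No (gcd=3)

|ℤ_9×ℤ_21| = 189, max element order = 63


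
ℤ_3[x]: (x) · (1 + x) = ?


Expand and collect like terms; reduce coefficients mod 3:
x^0: 0·1 = 0 ≡ 0 (mod 3)
x^1: 0·1 + 1·1 = 1 ≡ 1 (mod 3)
x^2: 1·1 = 1 ≡ 1 (mod 3)
Result: x + x^2

f · g = x + x^2


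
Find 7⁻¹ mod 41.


Use the extended Euclidean algorithm to write 1 = 7·s + 41·t; then s mod 41 is the inverse.
Euclidean algorithm:
  7 = 0·41 + 7
  41 = 5·7 + 6
  7 = 1·6 + 1
  6 = 6·1 + 0
gcd(7,41) = 1
Back-substitution gives: 7·(6) + 41·(-1) = 1
So 7⁻¹ ≡ 6 ≡ 6 (mod 41)
Check: 7 × 6 = 42 ≡ 1 (mod 41) ✓

7⁻¹ ≡ 6 (mod 41)


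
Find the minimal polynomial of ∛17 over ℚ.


∛17 satisfies x³ - 17 = 0, irreducible over ℚ (no rational root; 17 is not a perfect cube)

Minimal polynomial: x³ - 17


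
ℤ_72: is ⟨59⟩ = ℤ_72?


g generates ℤ_n iff gcd(g, n) = 1
gcd(59, 72) = 1
Since gcd = 1, 59 is a generator.

Yes, 59 generates ℤ_72


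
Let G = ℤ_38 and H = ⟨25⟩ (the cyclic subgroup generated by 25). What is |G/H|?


|⟨25⟩| = n / gcd(25, 38) = 38 / 1 = 38
H is normal (ℤ_38 is abelian).
|G/H| = |G| / |H| = 38 / 38 = 1

|G/H| = 1


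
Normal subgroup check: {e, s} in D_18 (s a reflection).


H = {e, s} in D_18 (s a reflection)
r·s·r⁻¹ = sr⁻² ≠ s for n ≥ 3, so {e, s} is not closed under conjugation

No, not a normal subgroup


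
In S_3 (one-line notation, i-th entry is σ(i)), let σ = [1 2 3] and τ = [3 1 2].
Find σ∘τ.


σ∘τ: apply τ first, then σ
1 →τ 3 →σ 3
2 →τ 1 →σ 1
3 →τ 2 →σ 2

σ∘τ = [3 1 2]


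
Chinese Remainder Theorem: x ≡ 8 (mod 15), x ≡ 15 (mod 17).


m₁ = 15, m₂ = 17, gcd = 1, so CRT applies. M = m₁·m₂ = 255
Let M₁ = M/m₁ = 17, M₂ = M/m₂ = 15
Find y₁ ≡ M₁⁻¹ (mod m₁): 17⁻¹ ≡ 8 (mod 15)
Find y₂ ≡ M₂⁻¹ (mod m₂): 15⁻¹ ≡ 8 (mod 17)
x = a₁·M₁·y₁ + a₂·M₂·y₂ = 8·17·8 + 15·15·8 = 2888
Reduce mod 255: x ≡ 83
Check: 83 mod 15 = 8 ✓, 83 mod 17 = 15 ✓

x ≡ 83 (mod 255)


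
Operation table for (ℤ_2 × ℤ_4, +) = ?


Elements: {(0,0), (0,1), (0,2), (0,3), (1,0), (1,1), (1,2), (1,3)}
Operation: componentwise addition mod (2, 4)
Entry (a, b) = ((a₁+b₁) mod 2, (a₂+b₂) mod 4)

Cayley table:
      | (0,0) | (0,1) | (0,2) | (0,3) | (1,0) | (1,1) | (1,2) | (1,3)
(0,0) | (0,0) | (0,1) | (0,2) | (0,3) | (1,0) | (1,1) | (1,2) | (1,3)
(0,1) | (0,1) | (0,2) | (0,3) | (0,0) | (1,1) | (1,2) | (1,3) | (1,0)
(0,2) | (0,2) | (0,3) | (0,0) | (0,1) | (1,2) | (1,3) | (1,0) | (1,1)
(0,3) | (0,3) | (0,0) | (0,1) | (0,2) | (1,3) | (1,0) | (1,1) | (1,2)
(1,0) | (1,0) | (1,1) | (1,2) | (1,3) | (0,0) | (0,1) | (0,2) | (0,3)
(1,1) | (1,1) | (1,2) | (1,3) | (1,0) | (0,1) | (0,2) | (0,3) | (0,0)
(1,2) | (1,2) | (1,3) | (1,0) | (1,1) | (0,2) | (0,3) | (0,0) | (0,1)
(1,3) | (1,3) | (1,0) | (1,1) | (1,2) | (0,3) | (0,0) | (0,1) | (0,2)


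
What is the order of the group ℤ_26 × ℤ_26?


|A × B| = |A| · |B|
|ℤ_26 × ℤ_26| = 26 × 26 = 676

|ℤ_26 × ℤ_26| = 676


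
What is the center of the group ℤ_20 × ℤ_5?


Z(G) = {g ∈ G | gx = xg for all x ∈ G}
Direct product of abelian groups is abelian, so Z(G) = G

Z(ℤ_20 × ℤ_5) = ℤ_20 × ℤ_5


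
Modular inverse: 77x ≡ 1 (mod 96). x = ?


Use the extended Euclidean algorithm to write 1 = 77·s + 96·t; then s mod 96 is the inverse.
Euclidean algorithm:
  77 = 0·96 + 77
  96 = 1·77 + 19
  77 = 4·19 + 1
  19 = 19·1 + 0
gcd(77,96) = 1
Back-substitution gives: 77·(5) + 96·(-4) = 1
So 77⁻¹ ≡ 5 ≡ 5 (mod 96)
Check: 77 × 5 = 385 ≡ 1 (mod 96) ✓

77⁻¹ ≡ 5 (mod 96)


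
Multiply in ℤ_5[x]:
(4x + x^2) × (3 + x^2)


Expand and collect like terms; reduce coefficients mod 5:
x^0: 0·3 = 0 ≡ 0 (mod 5)
x^1: 0·0 + 4·3 = 12 ≡ 2 (mod 5)
x^2: 0·1 + 4·0 + 1·3 = 3 ≡ 3 (mod 5)
x^3: 4·1 + 1·0 = 4 ≡ 4 (mod 5)
x^4: 1·1 = 1 ≡ 1 (mod 5)
Result: 2x + 3x^2 + 4x^3 + x^4

f · g = 2x + 3x^2 + 4x^3 + x^4


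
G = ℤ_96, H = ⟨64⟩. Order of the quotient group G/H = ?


|⟨64⟩| = n / gcd(64, 96) = 96 / 32 = 3
H is normal (ℤ_96 is abelian).
|G/H| = |G| / |H| = 96 / 3 = 32

|G/H| = 32


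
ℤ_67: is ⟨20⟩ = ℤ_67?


g generates ℤ_n iff gcd(g, n) = 1
gcd(20, 67) = 1
Since gcd = 1, 20 is a generator.

Yes, 20 generates ℤ_67


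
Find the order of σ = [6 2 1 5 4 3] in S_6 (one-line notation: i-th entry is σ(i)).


Cycle decomposition: (1 6 3) (4 5)
Cycle lengths: 3, 2
Order = lcm(3, 2) = 6

ord(σ) = 6


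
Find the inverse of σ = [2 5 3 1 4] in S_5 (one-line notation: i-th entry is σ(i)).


To find σ⁻¹, swap domain and range:
σ(1) = 2 → σ⁻¹(2) = 1
σ(2) = 5 → σ⁻¹(5) = 2
σ(3) = 3 → σ⁻¹(3) = 3
σ(4) = 1 → σ⁻¹(1) = 4
σ(5) = 4 → σ⁻¹(4) = 5

σ⁻¹ = [4 1 3 5 2]


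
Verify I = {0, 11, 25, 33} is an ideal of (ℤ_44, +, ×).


Check ideal conditions for I = {0, 11, 25, 33} in ℤ_44:
(1) I is an additive subgroup? No
(2) For r ∈ ℤ_44 and a ∈ I: r·a ∈ I? No  [counterexample: r=2, a=11, r·a mod 44 = 22 ∉ I]

No, I is not an ideal of ℤ_44


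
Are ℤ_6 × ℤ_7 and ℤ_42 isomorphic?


Comparing ℤ_6 × ℤ_7 and ℤ_42:
gcd(6,7) = 1, so ℤ_6 × ℤ_7 ≅ ℤ_42 (CRT)

Yes, ℤ_6 × ℤ_7 ≅ ℤ_42


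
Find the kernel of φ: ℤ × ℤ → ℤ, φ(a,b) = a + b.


Kernel = preimage of identity
ker(φ) = {(a,b) ∈ ℤ² | a+b = 0} = {(a,-a) | a ∈ ℤ}

ker(φ) = {(a,-a) | a ∈ ℤ}


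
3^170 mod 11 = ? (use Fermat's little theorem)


Fermat's little theorem: if p is prime and gcd(a,p)=1, then a^(p-1) ≡ 1 (mod p)
p = 11 is prime, gcd(3,11) = 1
Reduce exponent: 170 mod 10 = 0
So 3^170 ≡ 3^0 (mod 11)
3^0 = 1

3^170 ≡ 1 (mod 11)


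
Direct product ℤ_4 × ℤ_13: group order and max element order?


|ℤ_4 × ℤ_13| = 4 × 13 = 52
Max element order = lcm(4,13) = 52
Cyclic? Yes (gcd=1)

|ℤ_4×ℤ_13| = 52, max element order = 52


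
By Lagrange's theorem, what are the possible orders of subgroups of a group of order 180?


Lagrange's theorem: |H| divides |G|
|G| = 180
Divisors of 180: 1, 2, 3, 4, 5, 6, 9, 10, 12, 15, 18, 20, 30, 36, 45, 60, 90, 180

Possible subgroup orders: {1, 2, 3, 4, 5, 6, 9, 10, 12, 15, 18, 20, 30, 36, 45, 60, 90, 180}


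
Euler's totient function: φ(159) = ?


Factor n: 159 = 3 × 53
φ(n) = n · ∏(1 - 1/p) over distinct primes p | n
φ(159) = 159 · (1 - 1/3) · (1 - 1/53) = 104

φ(159) = 104


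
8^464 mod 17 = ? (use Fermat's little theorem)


Fermat's little theorem: if p is prime and gcd(a,p)=1, then a^(p-1) ≡ 1 (mod p)
p = 17 is prime, gcd(8,17) = 1
Reduce exponent: 464 mod 16 = 0
So 8^464 ≡ 8^0 (mod 17)
8^0 = 1

8^464 ≡ 1 (mod 17)


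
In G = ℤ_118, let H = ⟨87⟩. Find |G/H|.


|⟨87⟩| = n / gcd(87, 118) = 118 / 1 = 118
H is normal (ℤ_118 is abelian).
|G/H| = |G| / |H| = 118 / 118 = 1

|G/H| = 1


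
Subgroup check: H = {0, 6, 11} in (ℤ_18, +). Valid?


Subgroup test for H = {0, 6, 11} in (ℤ_18, +):
(1) 0 ∈ H? Yes
(2) Closure: for all a,b ∈ H, (a+b) mod 18 ∈ H? No  [counterexample: 6 + 6 = 12 ∉ H]
(3) Inverses: for all a ∈ H, -a mod 18 ∈ H? No

No, H is not a subgroup of ℤ_18


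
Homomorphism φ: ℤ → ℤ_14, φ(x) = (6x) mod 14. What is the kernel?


Kernel = preimage of identity
ker(φ) = {x ∈ ℤ : 6x ≡ 0 (mod 14)}. gcd(6,14) = 2, so 6x ≡ 0 (mod 14) ⟺ x ≡ 0 (mod 14/2 = 7). Hence ker(φ) = 7ℤ

ker(φ) = 7ℤ


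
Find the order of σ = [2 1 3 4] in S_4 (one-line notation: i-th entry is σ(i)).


Cycle decomposition: (1 2)
Cycle lengths: 2
Order = lcm(2) = 2

ord(σ) = 2


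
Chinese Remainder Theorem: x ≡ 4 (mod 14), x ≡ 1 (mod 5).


m₁ = 14, m₂ = 5, gcd = 1, so CRT applies. M = m₁·m₂ = 70
Let M₁ = M/m₁ = 5, M₂ = M/m₂ = 14
Find y₁ ≡ M₁⁻¹ (mod m₁): 5⁻¹ ≡ 3 (mod 14)
Find y₂ ≡ M₂⁻¹ (mod m₂): 14⁻¹ ≡ 4 (mod 5)
x = a₁·M₁·y₁ + a₂·M₂·y₂ = 4·5·3 + 1·14·4 = 116
Reduce mod 70: x ≡ 46
Check: 46 mod 14 = 4 ✓, 46 mod 5 = 1 ✓

x ≡ 46 (mod 70)


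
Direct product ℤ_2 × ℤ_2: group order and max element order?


|ℤ_2 × ℤ_2| = 2 × 2 = 4
Max element order = lcm(2,2) = 2
Cyclic? No (gcd=2)

|ℤ_2×ℤ_2| = 4, max element order = 2


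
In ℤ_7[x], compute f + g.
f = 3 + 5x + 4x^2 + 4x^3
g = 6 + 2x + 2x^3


Add coefficients mod 7:
x^0: 3 + 6 = 2 (mod 7)
x^1: 5 + 2 = 0 (mod 7)
x^2: 4 + 0 = 4 (mod 7)
x^3: 4 + 2 = 6 (mod 7)
Result: 2 + 4x^2 + 6x^3

f + g = 2 + 4x^2 + 6x^3


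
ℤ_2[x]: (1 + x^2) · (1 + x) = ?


Expand and collect like terms; reduce coefficients mod 2:
x^0: 1·1 = 1 ≡ 1 (mod 2)
x^1: 1·1 + 0·1 = 1 ≡ 1 (mod 2)
x^2: 0·1 + 1·1 = 1 ≡ 1 (mod 2)
x^3: 1·1 = 1 ≡ 1 (mod 2)
Result: 1 + x + x^2 + x^3

f · g = 1 + x + x^2 + x^3


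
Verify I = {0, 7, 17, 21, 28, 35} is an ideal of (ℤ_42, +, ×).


Check ideal conditions for I = {0, 7, 17, 21, 28, 35} in ℤ_42:
(1) I is an additive subgroup? No
(2) For r ∈ ℤ_42 and a ∈ I: r·a ∈ I? No  [counterexample: r=2, a=7, r·a mod 42 = 14 ∉ I]

No, I is not an ideal of ℤ_42


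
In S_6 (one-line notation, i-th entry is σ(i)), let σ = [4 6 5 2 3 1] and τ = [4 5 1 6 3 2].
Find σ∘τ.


σ∘τ: apply τ first, then σ
1 →τ 4 →σ 2
2 →τ 5 →σ 3
3 →τ 1 →σ 4
4 →τ 6 →σ 1
5 →τ 3 →σ 5
6 →τ 2 →σ 6

σ∘τ = [2 3 4 1 5 6]


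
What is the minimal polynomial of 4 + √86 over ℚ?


Let α = 4 + √86. Then α - 4 = √86, so (α - 4)² = 86, giving α² - 8α - 70 = 0. Degree 2 and α ∉ ℚ, so this is the minimal polynomial.

Minimal polynomial: x² - 8x - 70


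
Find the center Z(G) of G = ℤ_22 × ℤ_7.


Z(G) = {g ∈ G | gx = xg for all x ∈ G}
Direct product of abelian groups is abelian, so Z(G) = G

Z(ℤ_22 × ℤ_7) = ℤ_22 × ℤ_7


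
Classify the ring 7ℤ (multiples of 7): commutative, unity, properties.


7ℤ is a commutative ring under +,× but has no multiplicative identity (1 ∉ 7ℤ); it has no zero divisors, but without unity it is not an integral domain
Commutative: Yes
Integral domain: No
Has unity: No

7ℤ (multiples of 7): Commutative=Yes, Unity=No


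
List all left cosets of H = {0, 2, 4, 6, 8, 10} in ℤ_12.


H = {0, 2, 4, 6, 8, 10}, |H| = 6
Number of cosets = |G|/|H| = 12/6 = 2
0 + H = {0, 2, 4, 6, 8, 10}
1 + H = {1, 3, 5, 7, 9, 11}

Cosets: 0+H={0,2,4,6,8,10}; 1+H={1,3,5,7,9,11}


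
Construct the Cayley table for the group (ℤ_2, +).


Elements: {0, 1}
Operation: addition mod 2
Entry (a, b) = (a + b) mod 2

Cayley table:
  | 0 | 1
0 | 0 | 1
1 | 1 | 0


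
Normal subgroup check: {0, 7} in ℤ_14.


H = {0, 7} in ℤ_14
ℤ_14 is abelian; every subgroup of an abelian group is normal

Yes, normal subgroup


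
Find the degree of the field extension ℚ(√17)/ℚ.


√17 has minimal polynomial x² - 17 (irreducible over ℚ since 17 is squarefree)

[ℚ(√17)/ℚ] = 2


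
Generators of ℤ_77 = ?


g generates ℤ_n iff gcd(g,n) = 1
Prime factors of 77: 7, 11
Generators are g ∈ {1,...,76} not divisible by any of these primes.
Generators: {1, 2, 3, 4, 5, 6, 8, 9, 10, 12, 13, 15, 16, 17, 18, 19, 20, 23, 24, 25, 26, 27, 29, 30, 31, 32, 34, 36, 37, 38, 39, 40, 41, 43, 45, 46, 47, 48, 50, 51, 52, 53, 54, 57, 58, 59, 60, 61, 62, 64, 65, 67, 68, 69, 71, 72, 73, 74, 75, 76}
Number of generators = φ(77) = 60

Generators of ℤ_77 = {1, 2, 3, 4, 5, 6, 8, 9, 10, 12, 13, 15, 16, 17, 18, 19, 20, 23, 24, 25, 26, 27, 29, 30, 31, 32, 34, 36, 37, 38, 39, 40, 41, 43, 45, 46, 47, 48, 50, 51, 52, 53, 54, 57, 58, 59, 60, 61, 62, 64, 65, 67, 68, 69, 71, 72, 73, 74, 75, 76}


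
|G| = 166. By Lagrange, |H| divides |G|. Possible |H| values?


Lagrange's theorem: |H| divides |G|
|G| = 166
Divisors of 166: 1, 2, 83, 166

Possible subgroup orders: {1, 2, 83, 166}


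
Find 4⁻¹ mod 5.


Use the extended Euclidean algorithm to write 1 = 4·s + 5·t; then s mod 5 is the inverse.
Euclidean algorithm:
  4 = 0·5 + 4
  5 = 1·4 + 1
  4 = 4·1 + 0
gcd(4,5) = 1
Back-substitution gives: 4·(-1) + 5·(1) = 1
So 4⁻¹ ≡ -1 ≡ 4 (mod 5)
Check: 4 × 4 = 16 ≡ 1 (mod 5) ✓

4⁻¹ ≡ 4 (mod 5)


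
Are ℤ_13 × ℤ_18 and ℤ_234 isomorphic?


Comparing ℤ_13 × ℤ_18 and ℤ_234:
gcd(13,18) = 1, so ℤ_13 × ℤ_18 ≅ ℤ_234 (CRT)

Yes, ℤ_13 × ℤ_18 ≅ ℤ_234


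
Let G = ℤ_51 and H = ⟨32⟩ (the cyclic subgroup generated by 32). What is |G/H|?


|⟨32⟩| = n / gcd(32, 51) = 51 / 1 = 51
H is normal (ℤ_51 is abelian).
|G/H| = |G| / |H| = 51 / 51 = 1

|G/H| = 1


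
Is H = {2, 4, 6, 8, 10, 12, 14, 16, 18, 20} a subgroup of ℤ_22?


Subgroup test for H = {2, 4, 6, 8, 10, 12, 14, 16, 18, 20} in (ℤ_22, +):
(1) 0 ∈ H? No
(2) Closure: for all a,b ∈ H, (a+b) mod 22 ∈ H? No  [counterexample: 2 + 20 = 0 ∉ H]
(3) Inverses: for all a ∈ H, -a mod 22 ∈ H? Yes

No, H is not a subgroup of ℤ_22


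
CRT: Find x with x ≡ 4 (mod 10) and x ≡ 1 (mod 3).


m₁ = 10, m₂ = 3, gcd = 1, so CRT applies. M = m₁·m₂ = 30
Let M₁ = M/m₁ = 3, M₂ = M/m₂ = 10
Find y₁ ≡ M₁⁻¹ (mod m₁): 3⁻¹ ≡ 7 (mod 10)
Find y₂ ≡ M₂⁻¹ (mod m₂): 10⁻¹ ≡ 1 (mod 3)
x = a₁·M₁·y₁ + a₂·M₂·y₂ = 4·3·7 + 1·10·1 = 94
Reduce mod 30: x ≡ 4
Check: 4 mod 10 = 4 ✓, 4 mod 3 = 1 ✓

x ≡ 4 (mod 30)


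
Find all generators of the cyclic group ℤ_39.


g generates ℤ_n iff gcd(g,n) = 1
Prime factors of 39: 3, 13
Generators are g ∈ {1,...,38} not divisible by any of these primes.
Generators: {1, 2, 4, 5, 7, 8, 10, 11, 14, 16, 17, 19, 20, 22, 23, 25, 28, 29, 31, 32, 34, 35, 37, 38}
Number of generators = φ(39) = 24

Generators of ℤ_39 = {1, 2, 4, 5, 7, 8, 10, 11, 14, 16, 17, 19, 20, 22, 23, 25, 28, 29, 31, 32, 34, 35, 37, 38}


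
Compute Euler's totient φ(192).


Factor n: 192 = 2^6 × 3
φ(n) = n · ∏(1 - 1/p) over distinct primes p | n
φ(192) = 192 · (1 - 1/2) · (1 - 1/3) = 64

φ(192) = 64


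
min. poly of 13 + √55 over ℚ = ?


Let α = 13 + √55. Then α - 13 = √55, so (α - 13)² = 55, giving α² - 26α + 114 = 0. Degree 2 and α ∉ ℚ, so this is the minimal polynomial.

Minimal polynomial: x² - 26x + 114


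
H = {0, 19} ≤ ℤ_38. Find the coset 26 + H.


26 + H = {26 + h (mod 38) : h ∈ H}
26+0=26, 26+19=7
26 + H = {7, 26} = 7 + H

26 + H = {7, 26}


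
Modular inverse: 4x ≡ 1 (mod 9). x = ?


Use the extended Euclidean algorithm to write 1 = 4·s + 9·t; then s mod 9 is the inverse.
Euclidean algorithm:
  4 = 0·9 + 4
  9 = 2·4 + 1
  4 = 4·1 + 0
gcd(4,9) = 1
Back-substitution gives: 4·(-2) + 9·(1) = 1
So 4⁻¹ ≡ -2 ≡ 7 (mod 9)
Check: 4 × 7 = 28 ≡ 1 (mod 9) ✓

4⁻¹ ≡ 7 (mod 9)


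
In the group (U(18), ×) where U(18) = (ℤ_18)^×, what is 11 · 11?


Operation: multiplication mod 18
11 · 11 = (a × b) mod 18 with a = 11, b = 11

11 · 11 = 13


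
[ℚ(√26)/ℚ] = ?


√26 has minimal polynomial x² - 26 (irreducible over ℚ since 26 is squarefree)

[ℚ(√26)/ℚ] = 2


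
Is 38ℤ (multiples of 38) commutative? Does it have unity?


38ℤ is a commutative ring under +,× but has no multiplicative identity (1 ∉ 38ℤ); it has no zero divisors, but without unity it is not an integral domain
Commutative: Yes
Integral domain: No
Has unity: No

38ℤ (multiples of 38): Commutative=Yes, Unity=No


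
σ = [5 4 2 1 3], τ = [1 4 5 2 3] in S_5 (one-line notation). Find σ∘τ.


σ∘τ: apply τ first, then σ
1 →τ 1 →σ 5
2 →τ 4 →σ 1
3 →τ 5 →σ 3
4 →τ 2 →σ 4
5 →τ 3 →σ 2

σ∘τ = [5 1 3 4 2]


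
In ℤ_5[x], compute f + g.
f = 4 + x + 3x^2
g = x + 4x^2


Add coefficients mod 5:
x^0: 4 + 0 = 4 (mod 5)
x^1: 1 + 1 = 2 (mod 5)
x^2: 3 + 4 = 2 (mod 5)
Result: 4 + 2x + 2x^2

f + g = 4 + 2x + 2x^2


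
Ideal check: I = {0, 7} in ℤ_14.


Check ideal conditions for I = {0, 7} in ℤ_14:
(1) I is an additive subgroup? Yes
(2) For r ∈ ℤ_14 and a ∈ I: r·a ∈ I? Yes

Yes, I is an ideal of ℤ_14


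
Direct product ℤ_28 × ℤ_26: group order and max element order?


|ℤ_28 × ℤ_26| = 28 × 26 = 728
Max element order = lcm(28,26) = 364
Cyclic? No (gcd=2)

|ℤ_28×ℤ_26| = 728, max element order = 364


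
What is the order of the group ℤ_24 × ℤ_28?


|A × B| = |A| · |B|
|ℤ_24 × ℤ_28| = 24 × 28 = 672

|ℤ_24 × ℤ_28| = 672


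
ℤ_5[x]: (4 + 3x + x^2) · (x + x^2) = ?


Expand and collect like terms; reduce coefficients mod 5:
x^0: 4·0 = 0 ≡ 0 (mod 5)
x^1: 4·1 + 3·0 = 4 ≡ 4 (mod 5)
x^2: 4·1 + 3·1 + 1·0 = 7 ≡ 2 (mod 5)
x^3: 3·1 + 1·1 = 4 ≡ 4 (mod 5)
x^4: 1·1 = 1 ≡ 1 (mod 5)
Result: 4x + 2x^2 + 4x^3 + x^4

f · g = 4x + 2x^2 + 4x^3 + x^4


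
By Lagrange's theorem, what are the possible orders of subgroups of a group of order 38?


Lagrange's theorem: |H| divides |G|
|G| = 38
Divisors of 38: 1, 2, 19, 38

Possible subgroup orders: {1, 2, 19, 38}


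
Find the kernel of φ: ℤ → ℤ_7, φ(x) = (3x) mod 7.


Kernel = preimage of identity
ker(φ) = {x ∈ ℤ : 3x ≡ 0 (mod 7)}. gcd(3,7) = 1, so 3x ≡ 0 (mod 7) ⟺ x ≡ 0 (mod 7/1 = 7). Hence ker(φ) = 7ℤ

ker(φ) = 7ℤ


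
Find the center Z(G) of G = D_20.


Z(G) = {g ∈ G | gx = xg for all x ∈ G}
For even n, Z(D_n) = {e, r^(n/2)}: the 180° rotation r^10 commutes with every reflection and rotation

Z(D_20) = {e, r^10}


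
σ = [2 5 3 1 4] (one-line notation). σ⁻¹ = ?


To find σ⁻¹, swap domain and range:
σ(1) = 2 → σ⁻¹(2) = 1
σ(2) = 5 → σ⁻¹(5) = 2
σ(3) = 3 → σ⁻¹(3) = 3
σ(4) = 1 → σ⁻¹(1) = 4
σ(5) = 4 → σ⁻¹(4) = 5

σ⁻¹ = [4 1 3 5 2]


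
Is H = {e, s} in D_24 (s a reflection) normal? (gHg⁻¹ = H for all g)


H = {e, s} in D_24 (s a reflection)
r·s·r⁻¹ = sr⁻² ≠ s for n ≥ 3, so {e, s} is not closed under conjugation

No, not a normal subgroup


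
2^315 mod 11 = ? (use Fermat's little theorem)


Fermat's little theorem: if p is prime and gcd(a,p)=1, then a^(p-1) ≡ 1 (mod p)
p = 11 is prime, gcd(2,11) = 1
Reduce exponent: 315 mod 10 = 5
So 2^315 ≡ 2^5 (mod 11)
2^5 mod 11 = 10

2^315 ≡ 10 (mod 11)


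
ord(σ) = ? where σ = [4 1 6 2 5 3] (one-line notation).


Cycle decomposition: (1 4 2) (3 6)
Cycle lengths: 3, 2
Order = lcm(3, 2) = 6

ord(σ) = 6


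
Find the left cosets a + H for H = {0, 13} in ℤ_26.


H = {0, 13}, |H| = 2
Number of cosets = |G|/|H| = 26/2 = 13
0 + H = {0, 13}
1 + H = {1, 14}
2 + H = {2, 15}
3 + H = {3, 16}
4 + H = {4, 17}
5 + H = {5, 18}
6 + H = {6, 19}
7 + H = {7, 20}
8 + H = {8, 21}
9 + H = {9, 22}
10 + H = {10, 23}
11 + H = {11, 24}
12 + H = {12, 25}

Cosets: 0+H={0,13}; 1+H={1,14}; 2+H={2,15}; 3+H={3,16}; 4+H={4,17}; 5+H={5,18}; 6+H={6,19}; 7+H={7,20}; 8+H={8,21}; 9+H={9,22}; 10+H={10,23}; 11+H={11,24}; 12+H={12,25}


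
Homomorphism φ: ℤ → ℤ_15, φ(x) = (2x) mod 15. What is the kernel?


Kernel = preimage of identity
ker(φ) = {x ∈ ℤ : 2x ≡ 0 (mod 15)}. gcd(2,15) = 1, so 2x ≡ 0 (mod 15) ⟺ x ≡ 0 (mod 15/1 = 15). Hence ker(φ) = 15ℤ

ker(φ) = 15ℤ


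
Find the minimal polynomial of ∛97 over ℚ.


∛97 satisfies x³ - 97 = 0, irreducible over ℚ (no rational root; 97 is not a perfect cube)

Minimal polynomial: x³ - 97


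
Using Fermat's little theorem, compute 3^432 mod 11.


Fermat's little theorem: if p is prime and gcd(a,p)=1, then a^(p-1) ≡ 1 (mod p)
p = 11 is prime, gcd(3,11) = 1
Reduce exponent: 432 mod 10 = 2
So 3^432 ≡ 3^2 (mod 11)
3^2 mod 11 = 9

3^432 ≡ 9 (mod 11)


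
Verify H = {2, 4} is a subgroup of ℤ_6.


Subgroup test for H = {2, 4} in (ℤ_6, +):
(1) 0 ∈ H? No
(2) Closure: for all a,b ∈ H, (a+b) mod 6 ∈ H? No  [counterexample: 2 + 4 = 0 ∉ H]
(3) Inverses: for all a ∈ H, -a mod 6 ∈ H? Yes

No, H is not a subgroup of ℤ_6


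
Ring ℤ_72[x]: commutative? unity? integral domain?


ℤ_72 has zero divisors (2·36 ≡ 0), and these lift to constant zero divisors in ℤ_72[x]; so not an integral domain
Commutative: Yes
Integral domain: No
Has unity: Yes

ℤ_72[x]: Commutative=Yes, Unity=Yes


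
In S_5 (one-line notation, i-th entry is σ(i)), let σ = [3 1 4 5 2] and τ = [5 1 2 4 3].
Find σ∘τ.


σ∘τ: apply τ first, then σ
1 →τ 5 →σ 2
2 →τ 1 →σ 3
3 →τ 2 →σ 1
4 →τ 4 →σ 5
5 →τ 3 →σ 4

σ∘τ = [2 3 1 5 4]


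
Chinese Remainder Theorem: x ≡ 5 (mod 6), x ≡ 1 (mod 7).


m₁ = 6, m₂ = 7, gcd = 1, so CRT applies. M = m₁·m₂ = 42
Let M₁ = M/m₁ = 7, M₂ = M/m₂ = 6
Find y₁ ≡ M₁⁻¹ (mod m₁): 7⁻¹ ≡ 1 (mod 6)
Find y₂ ≡ M₂⁻¹ (mod m₂): 6⁻¹ ≡ 6 (mod 7)
x = a₁·M₁·y₁ + a₂·M₂·y₂ = 5·7·1 + 1·6·6 = 71
Reduce mod 42: x ≡ 29
Check: 29 mod 6 = 5 ✓, 29 mod 7 = 1 ✓

x ≡ 29 (mod 42)


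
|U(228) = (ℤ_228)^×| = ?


U(n) is the group of units mod n; |U(n)| = φ(n)
|U(228)| = φ(228) = 72

|U(228) = (ℤ_228)^×| = 72


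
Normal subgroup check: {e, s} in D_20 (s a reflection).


H = {e, s} in D_20 (s a reflection)
r·s·r⁻¹ = sr⁻² ≠ s for n ≥ 3, so {e, s} is not closed under conjugation

No, not a normal subgroup


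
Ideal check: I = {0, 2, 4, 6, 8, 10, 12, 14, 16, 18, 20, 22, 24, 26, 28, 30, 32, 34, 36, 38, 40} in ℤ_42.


Check ideal conditions for I = {0, 2, 4, 6, 8, 10, 12, 14, 16, 18, 20, 22, 24, 26, 28, 30, 32, 34, 36, 38, 40} in ℤ_42:
(1) I is an additive subgroup? Yes
(2) For r ∈ ℤ_42 and a ∈ I: r·a ∈ I? Yes

Yes, I is an ideal of ℤ_42


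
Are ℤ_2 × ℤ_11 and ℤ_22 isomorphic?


Comparing ℤ_2 × ℤ_11 and ℤ_22:
gcd(2,11) = 1, so ℤ_2 × ℤ_11 ≅ ℤ_22 (CRT)

Yes, ℤ_2 × ℤ_11 ≅ ℤ_22


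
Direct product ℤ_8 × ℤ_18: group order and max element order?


|ℤ_8 × ℤ_18| = 8 × 18 = 144
Max element order = lcm(8,18) = 72
Cyclic? No (gcd=2)

|ℤ_8×ℤ_18| = 144, max element order = 72


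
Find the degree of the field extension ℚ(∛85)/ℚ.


∛85 has minimal polynomial x³ - 85 (irreducible over ℚ since 85 is not a perfect cube)

[ℚ(∛85)/ℚ] = 3


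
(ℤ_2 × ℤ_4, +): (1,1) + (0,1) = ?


Operation: componentwise addition mod (2, 4)
(1,1) + (0,1) = ((a₁+b₁) mod 2, (a₂+b₂) mod 4) with a = (1,1), b = (0,1)

(1,1) + (0,1) = (1,2)


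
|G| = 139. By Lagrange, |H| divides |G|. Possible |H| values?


Lagrange's theorem: |H| divides |G|
|G| = 139
Divisors of 139: 1, 139

Possible subgroup orders: {1, 139}


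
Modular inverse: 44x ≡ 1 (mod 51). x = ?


Use the extended Euclidean algorithm to write 1 = 44·s + 51·t; then s mod 51 is the inverse.
Euclidean algorithm:
  44 = 0·51 + 44
  51 = 1·44 + 7
  44 = 6·7 + 2
  7 = 3·2 + 1
  2 = 2·1 + 0
gcd(44,51) = 1
Back-substitution gives: 44·(-22) + 51·(19) = 1
So 44⁻¹ ≡ -22 ≡ 29 (mod 51)
Check: 44 × 29 = 1276 ≡ 1 (mod 51) ✓

44⁻¹ ≡ 29 (mod 51)


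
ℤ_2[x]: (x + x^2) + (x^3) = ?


Add coefficients mod 2:
x^0: 0 + 0 = 0 (mod 2)
x^1: 1 + 0 = 1 (mod 2)
x^2: 1 + 0 = 1 (mod 2)
x^3: 0 + 1 = 1 (mod 2)
Result: x + x^2 + x^3

f + g = x + x^2 + x^3


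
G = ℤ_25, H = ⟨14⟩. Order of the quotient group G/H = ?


|⟨14⟩| = n / gcd(14, 25) = 25 / 1 = 25
H is normal (ℤ_25 is abelian).
|G/H| = |G| / |H| = 25 / 25 = 1

|G/H| = 1


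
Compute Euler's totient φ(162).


Factor n: 162 = 2 × 3^4
φ(n) = n · ∏(1 - 1/p) over distinct primes p | n
φ(162) = 162 · (1 - 1/2) · (1 - 1/3) = 54

φ(162) = 54


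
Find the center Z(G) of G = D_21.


Z(G) = {g ∈ G | gx = xg for all x ∈ G}
For odd n, Z(D_n) = {e}: no nontrivial rotation commutes with all reflections

Z(D_21) = {e}


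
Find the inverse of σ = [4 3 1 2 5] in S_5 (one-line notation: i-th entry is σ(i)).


To find σ⁻¹, swap domain and range:
σ(1) = 4 → σ⁻¹(4) = 1
σ(2) = 3 → σ⁻¹(3) = 2
σ(3) = 1 → σ⁻¹(1) = 3
σ(4) = 2 → σ⁻¹(2) = 4
σ(5) = 5 → σ⁻¹(5) = 5

σ⁻¹ = [3 4 2 1 5]


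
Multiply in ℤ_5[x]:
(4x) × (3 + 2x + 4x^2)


Expand and collect like terms; reduce coefficients mod 5:
x^0: 0·3 = 0 ≡ 0 (mod 5)
x^1: 0·2 + 4·3 = 12 ≡ 2 (mod 5)
x^2: 0·4 + 4·2 = 8 ≡ 3 (mod 5)
x^3: 4·4 = 16 ≡ 1 (mod 5)
Result: 2x + 3x^2 + x^3

f · g = 2x + 3x^2 + x^3


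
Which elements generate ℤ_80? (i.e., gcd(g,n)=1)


g generates ℤ_n iff gcd(g,n) = 1
Prime factors of 80: 2, 5
Generators are g ∈ {1,...,79} not divisible by any of these primes.
Generators: {1, 3, 7, 9, 11, 13, 17, 19, 21, 23, 27, 29, 31, 33, 37, 39, 41, 43, 47, 49, 51, 53, 57, 59, 61, 63, 67, 69, 71, 73, 77, 79}
Number of generators = φ(80) = 32

Generators of ℤ_80 = {1, 3, 7, 9, 11, 13, 17, 19, 21, 23, 27, 29, 31, 33, 37, 39, 41, 43, 47, 49, 51, 53, 57, 59, 61, 63, 67, 69, 71, 73, 77, 79}


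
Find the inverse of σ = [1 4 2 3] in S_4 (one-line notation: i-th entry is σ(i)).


To find σ⁻¹, swap domain and range:
σ(1) = 1 → σ⁻¹(1) = 1
σ(2) = 4 → σ⁻¹(4) = 2
σ(3) = 2 → σ⁻¹(2) = 3
σ(4) = 3 → σ⁻¹(3) = 4

σ⁻¹ = [1 3 4 2]


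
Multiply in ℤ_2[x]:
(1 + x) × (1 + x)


Expand and collect like terms; reduce coefficients mod 2:
x^0: 1·1 = 1 ≡ 1 (mod 2)
x^1: 1·1 + 1·1 = 2 ≡ 0 (mod 2)
x^2: 1·1 = 1 ≡ 1 (mod 2)
Result: 1 + x^2

f · g = 1 + x^2


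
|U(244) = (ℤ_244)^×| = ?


U(n) is the group of units mod n; |U(n)| = φ(n)
|U(244)| = φ(244) = 120

|U(244) = (ℤ_244)^×| = 120


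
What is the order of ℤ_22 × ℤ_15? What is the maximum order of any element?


|ℤ_22 × ℤ_15| = 22 × 15 = 330
Max element order = lcm(22,15) = 330
Cyclic? Yes (gcd=1)

|ℤ_22×ℤ_15| = 330, max element order = 330


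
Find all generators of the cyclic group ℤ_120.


g generates ℤ_n iff gcd(g,n) = 1
Prime factors of 120: 2, 3, 5
Generators are g ∈ {1,...,119} not divisible by any of these primes.
Generators: {1, 7, 11, 13, 17, 19, 23, 29, 31, 37, 41, 43, 47, 49, 53, 59, 61, 67, 71, 73, 77, 79, 83, 89, 91, 97, 101, 103, 107, 109, 113, 119}
Number of generators = φ(120) = 32

Generators of ℤ_120 = {1, 7, 11, 13, 17, 19, 23, 29, 31, 37, 41, 43, 47, 49, 53, 59, 61, 67, 71, 73, 77, 79, 83, 89, 91, 97, 101, 103, 107, 109, 113, 119}


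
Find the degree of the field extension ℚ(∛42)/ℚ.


∛42 has minimal polynomial x³ - 42 (irreducible over ℚ since 42 is not a perfect cube)

[ℚ(∛42)/ℚ] = 3


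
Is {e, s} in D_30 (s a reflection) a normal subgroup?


H = {e, s} in D_30 (s a reflection)
r·s·r⁻¹ = sr⁻² ≠ s for n ≥ 3, so {e, s} is not closed under conjugation

No, not a normal subgroup


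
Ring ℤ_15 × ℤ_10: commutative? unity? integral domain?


Direct product ring; commutative with unity (1,1); but (1,0)·(0,1) = (0,0) gives zero divisors, so not an integral domain
Commutative: Yes
Integral domain: No
Has unity: Yes

ℤ_15 × ℤ_10: Commutative=Yes, Unity=Yes


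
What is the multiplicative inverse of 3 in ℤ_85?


Use the extended Euclidean algorithm to write 1 = 3·s + 85·t; then s mod 85 is the inverse.
Euclidean algorithm:
  3 = 0·85 + 3
  85 = 28·3 + 1
  3 = 3·1 + 0
gcd(3,85) = 1
Back-substitution gives: 3·(-28) + 85·(1) = 1
So 3⁻¹ ≡ -28 ≡ 57 (mod 85)
Check: 3 × 57 = 171 ≡ 1 (mod 85) ✓

3⁻¹ ≡ 57 (mod 85)


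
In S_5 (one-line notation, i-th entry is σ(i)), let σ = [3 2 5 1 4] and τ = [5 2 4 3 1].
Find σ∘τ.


σ∘τ: apply τ first, then σ
1 →τ 5 →σ 4
2 →τ 2 →σ 2
3 →τ 4 →σ 1
4 →τ 3 →σ 5
5 →τ 1 →σ 3

σ∘τ = [4 2 1 5 3]


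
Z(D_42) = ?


Z(G) = {g ∈ G | gx = xg for all x ∈ G}
For even n, Z(D_n) = {e, r^(n/2)}: the 180° rotation r^21 commutes with every reflection and rotation

Z(D_42) = {e, r^21}


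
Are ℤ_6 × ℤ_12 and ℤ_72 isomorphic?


Comparing ℤ_6 × ℤ_12 and ℤ_72:
gcd(6,12) = 6 ≠ 1. Max element order in ℤ_6×ℤ_12 is lcm(6,12) = 12 < 72, so it has no element of order 72

No, ℤ_6 × ℤ_12 ≇ ℤ_72


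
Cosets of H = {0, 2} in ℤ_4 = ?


H = {0, 2}, |H| = 2
Number of cosets = |G|/|H| = 4/2 = 2
0 + H = {0, 2}
1 + H = {1, 3}

Cosets: 0+H={0,2}; 1+H={1,3}


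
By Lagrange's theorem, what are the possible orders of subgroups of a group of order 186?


Lagrange's theorem: |H| divides |G|
|G| = 186
Divisors of 186: 1, 2, 3, 6, 31, 62, 93, 186

Possible subgroup orders: {1, 2, 3, 6, 31, 62, 93, 186}


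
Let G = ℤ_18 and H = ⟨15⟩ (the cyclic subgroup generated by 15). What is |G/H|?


|⟨15⟩| = n / gcd(15, 18) = 18 / 3 = 6
H is normal (ℤ_18 is abelian).
|G/H| = |G| / |H| = 18 / 6 = 3

|G/H| = 3
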